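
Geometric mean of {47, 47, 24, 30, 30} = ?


Product = 47 × 47 × 24 × 30 × 30 = 47714400
GM = 47714400^(1/5) = 34.3344

GM = 34.3344


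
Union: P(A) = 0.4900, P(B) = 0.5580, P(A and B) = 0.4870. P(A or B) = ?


P(A∪B) = 0.4900 + 0.5580 - 0.4870
= 1.0480 - 0.4870
= 0.5610

P(A∪B) = 0.5610


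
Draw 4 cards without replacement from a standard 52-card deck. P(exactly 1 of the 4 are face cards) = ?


Hypergeometric: P(X=1) = C(12,1)·C(40,3) / C(52,4)
= 12 × 9880 / 270725
= 118560/270725 = 0.4379

P = 0.4379


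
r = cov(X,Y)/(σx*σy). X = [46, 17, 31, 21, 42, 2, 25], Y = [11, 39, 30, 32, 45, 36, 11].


Mean X = 26.2857, Mean Y = 29.1429
SD X = 13.956200, SD Y = 12.322205
Cov = -50.612245
r = -50.612245/(13.956200*12.322205) = -0.2943

r = -0.2943


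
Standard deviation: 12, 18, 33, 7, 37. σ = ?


Mean = 21.4000
Variance = 137.0400
SD = sqrt(137.0400) = 11.7064

SD = 11.7064


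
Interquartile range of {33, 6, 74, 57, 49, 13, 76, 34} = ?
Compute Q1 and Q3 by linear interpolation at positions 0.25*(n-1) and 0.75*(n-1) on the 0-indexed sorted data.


Sorted: 6, 13, 33, 34, 49, 57, 74, 76
Q1 (25th %ile) = 28.0000
Q3 (75th %ile) = 61.2500
IQR = 61.2500 - 28.0000 = 33.2500

IQR = 33.2500


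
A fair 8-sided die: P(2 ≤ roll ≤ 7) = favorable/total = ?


Favorable outcomes (2 ≤ roll ≤ 7): 6
Total outcomes = 8
P = 6/8 = 0.7500

P = 0.7500


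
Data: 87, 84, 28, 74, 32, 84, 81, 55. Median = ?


Sorted: 28, 32, 55, 74, 81, 84, 84, 87
n = 8 (even)
Middle values: 74 and 81
Median = (74+81)/2 = 77.5000

Median = 77.5000


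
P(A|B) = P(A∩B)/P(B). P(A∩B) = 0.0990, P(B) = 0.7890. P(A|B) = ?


P(A|B) = 0.0990/0.7890 = 0.1255

P(A|B) = 0.1255


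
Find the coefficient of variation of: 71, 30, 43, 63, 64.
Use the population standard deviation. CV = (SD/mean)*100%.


Mean = 54.2000
SD = 15.2761
CV = (15.2761/54.2000)*100 = 28.1847%

CV = 28.1847%


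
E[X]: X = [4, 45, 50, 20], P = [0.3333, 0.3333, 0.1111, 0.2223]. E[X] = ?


E[X] = 4*0.3333 + 45*0.3333 + 50*0.1111 + 20*0.2223
= 1.3332 + 14.9985 + 5.5550 + 4.4460
= 26.3327

E[X] = 26.3327


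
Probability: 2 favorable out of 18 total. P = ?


P = 2/18 = 0.1111

P = 0.1111


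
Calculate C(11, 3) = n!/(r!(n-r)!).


C(11,3) = 11!/(3! × 8!)
= 39916800/(6 × 40320)
= 165

C(11,3) = 165


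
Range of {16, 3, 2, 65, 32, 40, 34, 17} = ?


Max = 65, Min = 2
Range = 65 - 2 = 63

Range = 63


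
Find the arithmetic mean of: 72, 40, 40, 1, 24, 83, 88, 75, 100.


Sum = 72 + 40 + 40 + 1 + 24 + 83 + 88 + 75 + 100 = 523
n = 9
Mean = 523/9 = 58.1111

Mean = 58.1111


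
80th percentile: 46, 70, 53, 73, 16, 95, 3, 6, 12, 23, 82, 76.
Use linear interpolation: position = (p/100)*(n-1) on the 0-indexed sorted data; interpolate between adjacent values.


Sorted: 3, 6, 12, 16, 23, 46, 53, 70, 73, 76, 82, 95
n = 12
Index = 80/100 * 11 = 8.8000
Lower = data[8] = 73, Upper = data[9] = 76
P80 = 73 + 0.8000*(3) = 75.4000

P80 = 75.4000


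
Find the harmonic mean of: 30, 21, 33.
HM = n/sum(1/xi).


Sum of reciprocals = 1/30 + 1/21 + 1/33 = 0.111255
HM = 3/0.111255 = 26.9650

HM = 26.9650


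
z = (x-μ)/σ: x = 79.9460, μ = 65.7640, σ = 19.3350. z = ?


z = (79.9460 - 65.7640)/19.3350
= 14.1820/19.3350
= 0.7335

z = 0.7335


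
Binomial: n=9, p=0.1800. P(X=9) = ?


C(9,9) = 1
p^9 = 1.983593e-07
(1-p)^0 = 1.000000
P = 1 * 1.983593e-07 * 1.000000 = 1.9836e-07

P(X=9) = 1.9836e-07


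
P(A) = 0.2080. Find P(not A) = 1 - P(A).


P(not A) = 1 - 0.2080 = 0.7920

P(not A) = 0.7920


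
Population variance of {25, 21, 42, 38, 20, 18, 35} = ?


Mean = 28.4286
Squared deviations: 11.7551, 55.1837, 184.1837, 91.6122, 71.0408, 108.7551, 43.1837
Sum = 565.7143
Variance = 565.7143/7 = 80.8163

Variance = 80.8163


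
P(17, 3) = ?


P(17,3) = 17!/14!
= 355687428096000/87178291200
= 4080

P(17,3) = 4080


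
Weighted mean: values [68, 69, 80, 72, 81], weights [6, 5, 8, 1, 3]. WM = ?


Numerator = 68*6 + 69*5 + 80*8 + 72*1 + 81*3 = 1708
Denominator = 6 + 5 + 8 + 1 + 3 = 23
WM = 1708/23 = 74.2609

WM = 74.2609


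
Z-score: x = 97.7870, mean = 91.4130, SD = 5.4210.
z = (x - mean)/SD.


z = (97.7870 - 91.4130)/5.4210
= 6.3740/5.4210
= 1.1758

z = 1.1758


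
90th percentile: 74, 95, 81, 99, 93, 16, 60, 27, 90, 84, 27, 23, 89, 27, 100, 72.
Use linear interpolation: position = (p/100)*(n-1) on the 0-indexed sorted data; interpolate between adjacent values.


Sorted: 16, 23, 27, 27, 27, 60, 72, 74, 81, 84, 89, 90, 93, 95, 99, 100
n = 16
Index = 90/100 * 15 = 13.5000
Lower = data[13] = 95, Upper = data[14] = 99
P90 = 95 + 0.5000*(4) = 97.0000

P90 = 97.0000


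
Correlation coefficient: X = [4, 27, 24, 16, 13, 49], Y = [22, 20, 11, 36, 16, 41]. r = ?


Mean X = 22.1667, Mean Y = 24.3333
SD X = 14.135259, SD Y = 10.687480
Cov = 74.777778
r = 74.777778/(14.135259*10.687480) = 0.4950

r = 0.4950


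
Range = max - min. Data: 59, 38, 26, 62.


Max = 62, Min = 26
Range = 62 - 26 = 36

Range = 36


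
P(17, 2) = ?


P(17,2) = 17!/15!
= 355687428096000/1307674368000
= 272

P(17,2) = 272


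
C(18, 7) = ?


C(18,7) = 18!/(7! × 11!)
= 6402373705728000/(5040 × 39916800)
= 31824

C(18,7) = 31824


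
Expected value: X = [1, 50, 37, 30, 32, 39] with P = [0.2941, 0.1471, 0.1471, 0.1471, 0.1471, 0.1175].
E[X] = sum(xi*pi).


E[X] = 1*0.2941 + 50*0.1471 + 37*0.1471 + 30*0.1471 + 32*0.1471 + 39*0.1175
= 0.2941 + 7.3550 + 5.4427 + 4.4130 + 4.7072 + 4.5825
= 26.7945

E[X] = 26.7945


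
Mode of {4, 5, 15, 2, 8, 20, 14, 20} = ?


Frequencies: 2:1, 4:1, 5:1, 8:1, 14:1, 15:1, 20:2
Max frequency = 2
Mode = 20

Mode = 20


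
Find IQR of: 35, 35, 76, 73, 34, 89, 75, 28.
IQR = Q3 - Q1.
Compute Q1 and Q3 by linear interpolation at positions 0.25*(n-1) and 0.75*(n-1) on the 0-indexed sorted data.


Sorted: 28, 34, 35, 35, 73, 75, 76, 89
Q1 (25th %ile) = 34.7500
Q3 (75th %ile) = 75.2500
IQR = 75.2500 - 34.7500 = 40.5000

IQR = 40.5000


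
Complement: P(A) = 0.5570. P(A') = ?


P(not A) = 1 - 0.5570 = 0.4430

P(not A) = 0.4430


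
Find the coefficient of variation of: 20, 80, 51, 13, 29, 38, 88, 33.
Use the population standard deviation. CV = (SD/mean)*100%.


Mean = 44.0000
SD = 25.4951
CV = (25.4951/44.0000)*100 = 57.9434%

CV = 57.9434%


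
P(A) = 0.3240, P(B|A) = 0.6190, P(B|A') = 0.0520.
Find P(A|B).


P(B) = P(B|A)*P(A) + P(B|A')*P(A')
= 0.6190*0.3240 + 0.0520*0.6760
= 0.200556 + 0.035152 = 0.235708
P(A|B) = 0.200556/0.235708 = 0.8509

P(A|B) = 0.8509


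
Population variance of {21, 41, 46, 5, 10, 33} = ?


Mean = 26.0000
Squared deviations: 25.0000, 225.0000, 400.0000, 441.0000, 256.0000, 49.0000
Sum = 1396.0000
Variance = 1396.0000/6 = 232.6667

Variance = 232.6667


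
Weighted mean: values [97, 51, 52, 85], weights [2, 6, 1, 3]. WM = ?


Numerator = 97*2 + 51*6 + 52*1 + 85*3 = 807
Denominator = 2 + 6 + 1 + 3 = 12
WM = 807/12 = 67.2500

WM = 67.2500


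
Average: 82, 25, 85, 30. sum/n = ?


Sum = 82 + 25 + 85 + 30 = 222
n = 4
Mean = 222/4 = 55.5000

Mean = 55.5000


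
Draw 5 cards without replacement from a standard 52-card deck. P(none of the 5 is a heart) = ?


P(no hearts) = (39/52) × (38/51) × (37/50) × (36/49) × (35/48)
= 0.2215

P = 0.2215


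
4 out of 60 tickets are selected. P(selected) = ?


P = 4/60 = 0.0667

P = 0.0667


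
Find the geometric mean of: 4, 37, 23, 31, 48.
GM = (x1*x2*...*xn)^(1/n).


Product = 4 × 37 × 23 × 31 × 48 = 5065152
GM = 5065152^(1/5) = 21.9239

GM = 21.9239


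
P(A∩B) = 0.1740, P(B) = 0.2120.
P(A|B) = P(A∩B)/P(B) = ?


P(A|B) = 0.1740/0.2120 = 0.8208

P(A|B) = 0.8208


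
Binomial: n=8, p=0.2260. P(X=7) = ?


C(8,7) = 8
p^7 = 3.011335e-05
(1-p)^1 = 0.774000
P = 8 * 3.011335e-05 * 0.774000 = 0.0002

P(X=7) = 0.0002


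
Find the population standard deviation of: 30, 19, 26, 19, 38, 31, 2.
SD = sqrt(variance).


Mean = 23.5714
Variance = 116.8163
SD = sqrt(116.8163) = 10.8082

SD = 10.8082


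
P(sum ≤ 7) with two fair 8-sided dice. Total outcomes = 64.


Total outcomes = 8×8 = 64
Favorable (sum ≤ 7): 21
P = 21/64 = 0.3281

P = 0.3281


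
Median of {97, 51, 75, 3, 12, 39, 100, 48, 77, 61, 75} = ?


Sorted: 3, 12, 39, 48, 51, 61, 75, 75, 77, 97, 100
n = 11 (odd)
Middle value = 61

Median = 61


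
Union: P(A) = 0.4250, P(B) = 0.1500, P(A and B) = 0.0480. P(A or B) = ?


P(A∪B) = 0.4250 + 0.1500 - 0.0480
= 0.5750 - 0.0480
= 0.5270

P(A∪B) = 0.5270


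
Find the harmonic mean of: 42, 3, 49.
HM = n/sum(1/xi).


Sum of reciprocals = 1/42 + 1/3 + 1/49 = 0.377551
HM = 3/0.377551 = 7.9459

HM = 7.9459


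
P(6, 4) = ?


P(6,4) = 6!/2!
= 720/2
= 360

P(6,4) = 360


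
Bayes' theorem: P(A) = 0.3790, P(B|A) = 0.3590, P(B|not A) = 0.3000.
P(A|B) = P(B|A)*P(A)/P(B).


P(B) = P(B|A)*P(A) + P(B|A')*P(A')
= 0.3590*0.3790 + 0.3000*0.6210
= 0.136061 + 0.186300 = 0.322361
P(A|B) = 0.136061/0.322361 = 0.4221

P(A|B) = 0.4221


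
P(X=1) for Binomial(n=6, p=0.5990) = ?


C(6,1) = 6
p^1 = 0.599000
(1-p)^5 = 0.010369
P = 6 * 0.599000 * 0.010369 = 0.0373

P(X=1) = 0.0373


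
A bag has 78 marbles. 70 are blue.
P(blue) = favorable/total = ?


P = 70/78 = 0.8974

P = 0.8974


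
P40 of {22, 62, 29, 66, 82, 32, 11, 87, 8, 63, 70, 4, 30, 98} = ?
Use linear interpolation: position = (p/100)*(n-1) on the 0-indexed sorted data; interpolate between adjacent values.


Sorted: 4, 8, 11, 22, 29, 30, 32, 62, 63, 66, 70, 82, 87, 98
n = 14
Index = 40/100 * 13 = 5.2000
Lower = data[5] = 30, Upper = data[6] = 32
P40 = 30 + 0.2000*(2) = 30.4000

P40 = 30.4000


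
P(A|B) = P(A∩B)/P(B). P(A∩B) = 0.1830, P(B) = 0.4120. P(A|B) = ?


P(A|B) = 0.1830/0.4120 = 0.4442

P(A|B) = 0.4442


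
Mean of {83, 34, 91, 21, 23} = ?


Sum = 83 + 34 + 91 + 21 + 23 = 252
n = 5
Mean = 252/5 = 50.4000

Mean = 50.4000


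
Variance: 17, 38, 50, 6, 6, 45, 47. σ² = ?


Mean = 29.8571
Squared deviations: 165.3061, 66.3061, 405.7347, 569.1633, 569.1633, 229.3061, 293.8776
Sum = 2298.8571
Variance = 2298.8571/7 = 328.4082

Variance = 328.4082


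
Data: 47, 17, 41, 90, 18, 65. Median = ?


Sorted: 17, 18, 41, 47, 65, 90
n = 6 (even)
Middle values: 41 and 47
Median = (41+47)/2 = 44.0000

Median = 44.0000


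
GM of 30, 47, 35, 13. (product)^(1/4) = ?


Product = 30 × 47 × 35 × 13 = 641550
GM = 641550^(1/4) = 28.3014

GM = 28.3014


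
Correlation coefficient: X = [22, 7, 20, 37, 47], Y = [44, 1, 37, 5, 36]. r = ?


Mean X = 26.6000, Mean Y = 24.6000
SD X = 13.951344, SD Y = 17.895251
Cov = 64.040000
r = 64.040000/(13.951344*17.895251) = 0.2565

r = 0.2565


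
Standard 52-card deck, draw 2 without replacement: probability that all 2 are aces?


P(all aces) = (4/52) × (3/51)
= 0.0045

P = 0.0045


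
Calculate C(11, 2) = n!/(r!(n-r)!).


C(11,2) = 11!/(2! × 9!)
= 39916800/(2 × 362880)
= 55

C(11,2) = 55


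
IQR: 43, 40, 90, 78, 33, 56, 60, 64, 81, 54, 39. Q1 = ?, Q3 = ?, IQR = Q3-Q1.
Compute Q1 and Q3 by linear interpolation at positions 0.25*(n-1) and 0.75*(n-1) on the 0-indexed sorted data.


Sorted: 33, 39, 40, 43, 54, 56, 60, 64, 78, 81, 90
Q1 (25th %ile) = 41.5000
Q3 (75th %ile) = 71.0000
IQR = 71.0000 - 41.5000 = 29.5000

IQR = 29.5000


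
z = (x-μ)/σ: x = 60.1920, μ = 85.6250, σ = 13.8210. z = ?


z = (60.1920 - 85.6250)/13.8210
= -25.4330/13.8210
= -1.8402

z = -1.8402


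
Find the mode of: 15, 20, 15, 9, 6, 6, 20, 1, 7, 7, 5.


Frequencies: 1:1, 5:1, 6:2, 7:2, 9:1, 15:2, 20:2
Max frequency = 2
Mode = 6, 7, 15, 20

Mode = 6, 7, 15, 20


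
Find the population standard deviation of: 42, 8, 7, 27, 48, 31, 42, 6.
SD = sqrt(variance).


Mean = 26.3750
Variance = 263.2344
SD = sqrt(263.2344) = 16.2245

SD = 16.2245


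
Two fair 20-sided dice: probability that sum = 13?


Total outcomes = 20×20 = 400
Favorable (sum = 13): 12
P = 12/400 = 0.0300

P = 0.0300


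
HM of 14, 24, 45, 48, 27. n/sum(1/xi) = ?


Sum of reciprocals = 1/14 + 1/24 + 1/45 + 1/48 + 1/27 = 0.193188
HM = 5/0.193188 = 25.8815

HM = 25.8815


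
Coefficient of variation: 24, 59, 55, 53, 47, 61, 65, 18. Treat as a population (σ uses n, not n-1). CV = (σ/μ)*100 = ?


Mean = 47.7500
SD = 16.3153
CV = (16.3153/47.7500)*100 = 34.1681%

CV = 34.1681%


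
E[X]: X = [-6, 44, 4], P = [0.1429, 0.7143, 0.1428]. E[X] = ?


E[X] = -6*0.1429 + 44*0.7143 + 4*0.1428
= -0.8574 + 31.4292 + 0.5712
= 31.1430

E[X] = 31.1430


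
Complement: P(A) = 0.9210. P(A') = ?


P(not A) = 1 - 0.9210 = 0.0790

P(not A) = 0.0790


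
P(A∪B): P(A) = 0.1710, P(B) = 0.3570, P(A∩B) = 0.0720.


P(A∪B) = 0.1710 + 0.3570 - 0.0720
= 0.5280 - 0.0720
= 0.4560

P(A∪B) = 0.4560


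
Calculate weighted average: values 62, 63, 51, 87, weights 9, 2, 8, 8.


Numerator = 62*9 + 63*2 + 51*8 + 87*8 = 1788
Denominator = 9 + 2 + 8 + 8 = 27
WM = 1788/27 = 66.2222

WM = 66.2222


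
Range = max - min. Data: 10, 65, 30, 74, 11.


Max = 74, Min = 10
Range = 74 - 10 = 64

Range = 64


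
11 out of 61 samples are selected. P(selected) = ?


P = 11/61 = 0.1803

P = 0.1803


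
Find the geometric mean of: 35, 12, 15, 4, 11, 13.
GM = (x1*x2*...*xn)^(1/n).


Product = 35 × 12 × 15 × 4 × 11 × 13 = 3603600
GM = 3603600^(1/6) = 12.3820

GM = 12.3820


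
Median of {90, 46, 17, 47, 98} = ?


Sorted: 17, 46, 47, 90, 98
n = 5 (odd)
Middle value = 47

Median = 47


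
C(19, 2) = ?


C(19,2) = 19!/(2! × 17!)
= 121645100408832000/(2 × 355687428096000)
= 171

C(19,2) = 171


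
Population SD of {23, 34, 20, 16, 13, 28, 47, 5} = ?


Mean = 23.2500
Variance = 150.4375
SD = sqrt(150.4375) = 12.2653

SD = 12.2653


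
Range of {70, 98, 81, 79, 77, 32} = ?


Max = 98, Min = 32
Range = 98 - 32 = 66

Range = 66


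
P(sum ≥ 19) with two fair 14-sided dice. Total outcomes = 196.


Total outcomes = 14×14 = 196
Favorable (sum ≥ 19): 55
P = 55/196 = 0.2806

P = 0.2806


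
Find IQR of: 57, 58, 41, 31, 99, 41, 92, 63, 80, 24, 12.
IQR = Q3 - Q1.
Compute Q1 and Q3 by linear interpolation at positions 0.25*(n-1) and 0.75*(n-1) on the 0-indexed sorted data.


Sorted: 12, 24, 31, 41, 41, 57, 58, 63, 80, 92, 99
Q1 (25th %ile) = 36.0000
Q3 (75th %ile) = 71.5000
IQR = 71.5000 - 36.0000 = 35.5000

IQR = 35.5000


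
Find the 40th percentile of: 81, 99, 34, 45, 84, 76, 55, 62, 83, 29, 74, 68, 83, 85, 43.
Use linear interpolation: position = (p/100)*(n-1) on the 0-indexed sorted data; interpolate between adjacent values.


Sorted: 29, 34, 43, 45, 55, 62, 68, 74, 76, 81, 83, 83, 84, 85, 99
n = 15
Index = 40/100 * 14 = 5.6000
Lower = data[5] = 62, Upper = data[6] = 68
P40 = 62 + 0.6000*(6) = 65.6000

P40 = 65.6000


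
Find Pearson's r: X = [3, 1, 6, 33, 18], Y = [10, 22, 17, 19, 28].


Mean X = 12.2000, Mean Y = 19.2000
SD X = 11.956588, SD Y = 5.912698
Cov = 22.760000
r = 22.760000/(11.956588*5.912698) = 0.3219

r = 0.3219


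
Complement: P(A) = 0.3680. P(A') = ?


P(not A) = 1 - 0.3680 = 0.6320

P(not A) = 0.6320


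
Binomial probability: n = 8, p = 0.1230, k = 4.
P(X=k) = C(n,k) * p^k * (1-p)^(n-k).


C(8,4) = 70
p^4 = 0.000229
(1-p)^4 = 0.591559
P = 70 * 0.000229 * 0.591559 = 0.0095

P(X=4) = 0.0095


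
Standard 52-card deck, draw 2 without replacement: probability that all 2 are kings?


P(all kings) = (4/52) × (3/51)
= 0.0045

P = 0.0045


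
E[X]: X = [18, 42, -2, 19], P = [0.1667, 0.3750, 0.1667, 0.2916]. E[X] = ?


E[X] = 18*0.1667 + 42*0.3750 - 2*0.1667 + 19*0.2916
= 3.0006 + 15.7500 - 0.3334 + 5.5404
= 23.9576

E[X] = 23.9576


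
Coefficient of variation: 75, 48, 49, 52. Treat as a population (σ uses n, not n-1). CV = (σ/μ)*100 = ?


Mean = 56.0000
SD = 11.0680
CV = (11.0680/56.0000)*100 = 19.7642%

CV = 19.7642%


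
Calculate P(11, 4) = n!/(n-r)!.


P(11,4) = 11!/7!
= 39916800/5040
= 7920

P(11,4) = 7920


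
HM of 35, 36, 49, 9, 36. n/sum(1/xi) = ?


Sum of reciprocals = 1/35 + 1/36 + 1/49 + 1/9 + 1/36 = 0.215646
HM = 5/0.215646 = 23.1861

HM = 23.1861


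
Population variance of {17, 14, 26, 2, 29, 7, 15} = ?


Mean = 15.7143
Squared deviations: 1.6531, 2.9388, 105.7959, 188.0816, 176.5102, 75.9388, 0.5102
Sum = 551.4286
Variance = 551.4286/7 = 78.7755

Variance = 78.7755


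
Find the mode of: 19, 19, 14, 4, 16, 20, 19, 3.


Frequencies: 3:1, 4:1, 14:1, 16:1, 19:3, 20:1
Max frequency = 3
Mode = 19

Mode = 19


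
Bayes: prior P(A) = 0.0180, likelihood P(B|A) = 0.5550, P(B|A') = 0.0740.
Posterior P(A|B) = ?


P(B) = P(B|A)*P(A) + P(B|A')*P(A')
= 0.5550*0.0180 + 0.0740*0.9820
= 0.009990 + 0.072668 = 0.082658
P(A|B) = 0.009990/0.082658 = 0.1209

P(A|B) = 0.1209


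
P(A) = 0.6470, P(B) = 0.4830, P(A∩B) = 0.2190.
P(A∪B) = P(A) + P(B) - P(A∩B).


P(A∪B) = 0.6470 + 0.4830 - 0.2190
= 1.1300 - 0.2190
= 0.9110

P(A∪B) = 0.9110


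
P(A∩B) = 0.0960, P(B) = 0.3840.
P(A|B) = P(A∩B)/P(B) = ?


P(A|B) = 0.0960/0.3840 = 0.2500

P(A|B) = 0.2500


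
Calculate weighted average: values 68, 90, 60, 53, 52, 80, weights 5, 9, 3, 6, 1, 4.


Numerator = 68*5 + 90*9 + 60*3 + 53*6 + 52*1 + 80*4 = 2020
Denominator = 5 + 9 + 3 + 6 + 1 + 4 = 28
WM = 2020/28 = 72.1429

WM = 72.1429


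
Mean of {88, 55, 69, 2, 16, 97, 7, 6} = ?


Sum = 88 + 55 + 69 + 2 + 16 + 97 + 7 + 6 = 340
n = 8
Mean = 340/8 = 42.5000

Mean = 42.5000


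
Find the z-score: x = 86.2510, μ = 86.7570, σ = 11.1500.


z = (86.2510 - 86.7570)/11.1500
= -0.5060/11.1500
= -0.0454

z = -0.0454


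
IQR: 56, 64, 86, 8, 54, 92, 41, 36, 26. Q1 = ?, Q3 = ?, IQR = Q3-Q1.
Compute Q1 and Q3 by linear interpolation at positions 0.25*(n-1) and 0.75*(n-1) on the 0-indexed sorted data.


Sorted: 8, 26, 36, 41, 54, 56, 64, 86, 92
Q1 (25th %ile) = 36.0000
Q3 (75th %ile) = 64.0000
IQR = 64.0000 - 36.0000 = 28.0000

IQR = 28.0000


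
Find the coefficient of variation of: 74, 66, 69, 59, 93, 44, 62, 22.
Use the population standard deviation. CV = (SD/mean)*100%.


Mean = 61.1250
SD = 19.6751
CV = (19.6751/61.1250)*100 = 32.1883%

CV = 32.1883%


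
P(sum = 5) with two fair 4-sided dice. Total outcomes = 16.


Total outcomes = 4×4 = 16
Favorable (sum = 5): 4
P = 4/16 = 0.2500

P = 0.2500


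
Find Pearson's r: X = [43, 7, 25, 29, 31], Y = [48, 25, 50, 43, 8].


Mean X = 27.0000, Mean Y = 34.8000
SD X = 11.661904, SD Y = 16.042444
Cov = 57.200000
r = 57.200000/(11.661904*16.042444) = 0.3057

r = 0.3057


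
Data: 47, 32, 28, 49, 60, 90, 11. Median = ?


Sorted: 11, 28, 32, 47, 49, 60, 90
n = 7 (odd)
Middle value = 47

Median = 47


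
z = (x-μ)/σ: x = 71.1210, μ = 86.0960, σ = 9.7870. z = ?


z = (71.1210 - 86.0960)/9.7870
= -14.9750/9.7870
= -1.5301

z = -1.5301


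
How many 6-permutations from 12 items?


P(12,6) = 12!/6!
= 479001600/720
= 665280

P(12,6) = 665280


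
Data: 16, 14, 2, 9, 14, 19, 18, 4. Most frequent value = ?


Frequencies: 2:1, 4:1, 9:1, 14:2, 16:1, 18:1, 19:1
Max frequency = 2
Mode = 14

Mode = 14


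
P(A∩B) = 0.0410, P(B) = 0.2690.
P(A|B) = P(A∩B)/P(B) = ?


P(A|B) = 0.0410/0.2690 = 0.1524

P(A|B) = 0.1524


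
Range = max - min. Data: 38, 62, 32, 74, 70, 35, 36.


Max = 74, Min = 32
Range = 74 - 32 = 42

Range = 42


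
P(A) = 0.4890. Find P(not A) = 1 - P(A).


P(not A) = 1 - 0.4890 = 0.5110

P(not A) = 0.5110


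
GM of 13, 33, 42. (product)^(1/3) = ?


Product = 13 × 33 × 42 = 18018
GM = 18018^(1/3) = 26.2161

GM = 26.2161


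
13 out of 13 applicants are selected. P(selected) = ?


P = 13/13 = 1.0000

P = 1.0000


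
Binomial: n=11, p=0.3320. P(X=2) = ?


C(11,2) = 55
p^2 = 0.110224
(1-p)^9 = 0.026484
P = 55 * 0.110224 * 0.026484 = 0.1606

P(X=2) = 0.1606


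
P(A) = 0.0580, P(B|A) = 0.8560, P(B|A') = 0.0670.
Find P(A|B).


P(B) = P(B|A)*P(A) + P(B|A')*P(A')
= 0.8560*0.0580 + 0.0670*0.9420
= 0.049648 + 0.063114 = 0.112762
P(A|B) = 0.049648/0.112762 = 0.4403

P(A|B) = 0.4403


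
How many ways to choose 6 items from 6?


C(6,6) = 6!/(6! × 0!)
= 720/(720 × 1)
= 1

C(6,6) = 1


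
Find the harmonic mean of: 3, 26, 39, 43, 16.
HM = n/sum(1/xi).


Sum of reciprocals = 1/3 + 1/26 + 1/39 + 1/43 + 1/16 = 0.483192
HM = 5/0.483192 = 10.3479

HM = 10.3479


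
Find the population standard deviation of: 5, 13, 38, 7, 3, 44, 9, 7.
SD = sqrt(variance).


Mean = 15.7500
Variance = 222.1875
SD = sqrt(222.1875) = 14.9060

SD = 14.9060


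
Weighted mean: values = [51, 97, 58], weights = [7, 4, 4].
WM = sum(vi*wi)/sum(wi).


Numerator = 51*7 + 97*4 + 58*4 = 977
Denominator = 7 + 4 + 4 = 15
WM = 977/15 = 65.1333

WM = 65.1333


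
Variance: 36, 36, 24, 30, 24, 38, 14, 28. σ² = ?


Mean = 28.7500
Squared deviations: 52.5625, 52.5625, 22.5625, 1.5625, 22.5625, 85.5625, 217.5625, 0.5625
Sum = 455.5000
Variance = 455.5000/8 = 56.9375

Variance = 56.9375


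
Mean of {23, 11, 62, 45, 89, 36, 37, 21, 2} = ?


Sum = 23 + 11 + 62 + 45 + 89 + 36 + 37 + 21 + 2 = 326
n = 9
Mean = 326/9 = 36.2222

Mean = 36.2222


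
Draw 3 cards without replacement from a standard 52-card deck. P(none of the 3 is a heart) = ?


P(no hearts) = (39/52) × (38/51) × (37/50)
= 0.4135

P = 0.4135


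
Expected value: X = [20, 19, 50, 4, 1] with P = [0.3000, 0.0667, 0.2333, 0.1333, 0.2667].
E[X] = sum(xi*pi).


E[X] = 20*0.3000 + 19*0.0667 + 50*0.2333 + 4*0.1333 + 1*0.2667
= 6.0000 + 1.2673 + 11.6650 + 0.5332 + 0.2667
= 19.7322

E[X] = 19.7322


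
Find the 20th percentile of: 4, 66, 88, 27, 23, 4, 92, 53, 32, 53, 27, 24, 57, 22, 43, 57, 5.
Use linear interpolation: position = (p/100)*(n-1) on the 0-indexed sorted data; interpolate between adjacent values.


Sorted: 4, 4, 5, 22, 23, 24, 27, 27, 32, 43, 53, 53, 57, 57, 66, 88, 92
n = 17
Index = 20/100 * 16 = 3.2000
Lower = data[3] = 22, Upper = data[4] = 23
P20 = 22 + 0.2000*(1) = 22.2000

P20 = 22.2000


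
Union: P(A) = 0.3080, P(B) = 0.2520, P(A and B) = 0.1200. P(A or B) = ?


P(A∪B) = 0.3080 + 0.2520 - 0.1200
= 0.5600 - 0.1200
= 0.4400

P(A∪B) = 0.4400


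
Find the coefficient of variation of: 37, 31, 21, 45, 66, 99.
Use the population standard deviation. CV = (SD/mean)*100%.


Mean = 49.8333
SD = 25.9898
CV = (25.9898/49.8333)*100 = 52.1535%

CV = 52.1535%


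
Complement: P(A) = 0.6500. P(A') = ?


P(not A) = 1 - 0.6500 = 0.3500

P(not A) = 0.3500


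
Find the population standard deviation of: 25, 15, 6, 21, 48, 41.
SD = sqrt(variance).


Mean = 26.0000
Variance = 209.3333
SD = sqrt(209.3333) = 14.4684

SD = 14.4684


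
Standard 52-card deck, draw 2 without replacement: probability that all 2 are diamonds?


P(all diamonds) = (13/52) × (12/51)
= 0.0588

P = 0.0588


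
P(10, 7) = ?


P(10,7) = 10!/3!
= 3628800/6
= 604800

P(10,7) = 604800


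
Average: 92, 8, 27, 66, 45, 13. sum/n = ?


Sum = 92 + 8 + 27 + 66 + 45 + 13 = 251
n = 6
Mean = 251/6 = 41.8333

Mean = 41.8333


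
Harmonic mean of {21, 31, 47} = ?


Sum of reciprocals = 1/21 + 1/31 + 1/47 = 0.101154
HM = 3/0.101154 = 29.6578

HM = 29.6578


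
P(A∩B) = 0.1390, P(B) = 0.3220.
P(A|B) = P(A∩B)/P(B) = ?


P(A|B) = 0.1390/0.3220 = 0.4317

P(A|B) = 0.4317


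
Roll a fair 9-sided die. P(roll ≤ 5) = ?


Favorable outcomes (roll ≤ 5): 5
Total outcomes = 9
P = 5/9 = 0.5556

P = 0.5556


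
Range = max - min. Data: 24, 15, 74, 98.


Max = 98, Min = 15
Range = 98 - 15 = 83

Range = 83


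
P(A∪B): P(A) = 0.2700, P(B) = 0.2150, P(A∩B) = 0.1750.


P(A∪B) = 0.2700 + 0.2150 - 0.1750
= 0.4850 - 0.1750
= 0.3100

P(A∪B) = 0.3100


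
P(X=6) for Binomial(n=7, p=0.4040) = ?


C(7,6) = 7
p^6 = 0.004348
(1-p)^1 = 0.596000
P = 7 * 0.004348 * 0.596000 = 0.0181

P(X=6) = 0.0181


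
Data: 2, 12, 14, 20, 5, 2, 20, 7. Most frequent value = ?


Frequencies: 2:2, 5:1, 7:1, 12:1, 14:1, 20:2
Max frequency = 2
Mode = 2, 20

Mode = 2, 20


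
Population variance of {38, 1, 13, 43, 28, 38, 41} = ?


Mean = 28.8571
Squared deviations: 83.5918, 776.0204, 251.4490, 200.0204, 0.7347, 83.5918, 147.4490
Sum = 1542.8571
Variance = 1542.8571/7 = 220.4082

Variance = 220.4082


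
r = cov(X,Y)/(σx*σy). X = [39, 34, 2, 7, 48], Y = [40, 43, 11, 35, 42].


Mean X = 26.0000, Mean Y = 34.2000
SD X = 18.187908, SD Y = 11.923087
Cov = 171.800000
r = 171.800000/(18.187908*11.923087) = 0.7922

r = 0.7922


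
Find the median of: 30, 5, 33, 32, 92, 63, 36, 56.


Sorted: 5, 30, 32, 33, 36, 56, 63, 92
n = 8 (even)
Middle values: 33 and 36
Median = (33+36)/2 = 34.5000

Median = 34.5000


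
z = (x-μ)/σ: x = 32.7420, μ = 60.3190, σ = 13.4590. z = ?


z = (32.7420 - 60.3190)/13.4590
= -27.5770/13.4590
= -2.0490

z = -2.0490


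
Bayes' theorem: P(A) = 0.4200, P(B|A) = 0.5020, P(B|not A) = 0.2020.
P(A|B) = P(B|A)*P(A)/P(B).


P(B) = P(B|A)*P(A) + P(B|A')*P(A')
= 0.5020*0.4200 + 0.2020*0.5800
= 0.210840 + 0.117160 = 0.328000
P(A|B) = 0.210840/0.328000 = 0.6428

P(A|B) = 0.6428


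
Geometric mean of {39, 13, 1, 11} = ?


Product = 39 × 13 × 1 × 11 = 5577
GM = 5577^(1/4) = 8.6417

GM = 8.6417


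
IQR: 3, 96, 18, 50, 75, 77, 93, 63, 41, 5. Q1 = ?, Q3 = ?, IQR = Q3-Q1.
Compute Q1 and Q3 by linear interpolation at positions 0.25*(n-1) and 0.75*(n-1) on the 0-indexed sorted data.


Sorted: 3, 5, 18, 41, 50, 63, 75, 77, 93, 96
Q1 (25th %ile) = 23.7500
Q3 (75th %ile) = 76.5000
IQR = 76.5000 - 23.7500 = 52.7500

IQR = 52.7500


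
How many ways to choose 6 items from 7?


C(7,6) = 7!/(6! × 1!)
= 5040/(720 × 1)
= 7

C(7,6) = 7


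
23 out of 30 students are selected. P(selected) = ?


P = 23/30 = 0.7667

P = 0.7667


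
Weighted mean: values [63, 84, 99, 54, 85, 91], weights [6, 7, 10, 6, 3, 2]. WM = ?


Numerator = 63*6 + 84*7 + 99*10 + 54*6 + 85*3 + 91*2 = 2717
Denominator = 6 + 7 + 10 + 6 + 3 + 2 = 34
WM = 2717/34 = 79.9118

WM = 79.9118


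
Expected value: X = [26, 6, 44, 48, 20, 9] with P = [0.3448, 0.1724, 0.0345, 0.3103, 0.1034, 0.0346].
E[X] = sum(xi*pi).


E[X] = 26*0.3448 + 6*0.1724 + 44*0.0345 + 48*0.3103 + 20*0.1034 + 9*0.0346
= 8.9648 + 1.0344 + 1.5180 + 14.8944 + 2.0680 + 0.3114
= 28.7910

E[X] = 28.7910


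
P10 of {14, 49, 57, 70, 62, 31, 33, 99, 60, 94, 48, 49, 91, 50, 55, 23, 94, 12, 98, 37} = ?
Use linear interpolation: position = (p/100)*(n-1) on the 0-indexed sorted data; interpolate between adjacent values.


Sorted: 12, 14, 23, 31, 33, 37, 48, 49, 49, 50, 55, 57, 60, 62, 70, 91, 94, 94, 98, 99
n = 20
Index = 10/100 * 19 = 1.9000
Lower = data[1] = 14, Upper = data[2] = 23
P10 = 14 + 0.9000*(9) = 22.1000

P10 = 22.1000


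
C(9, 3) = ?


C(9,3) = 9!/(3! × 6!)
= 362880/(6 × 720)
= 84

C(9,3) = 84


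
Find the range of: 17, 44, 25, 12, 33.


Max = 44, Min = 12
Range = 44 - 12 = 32

Range = 32


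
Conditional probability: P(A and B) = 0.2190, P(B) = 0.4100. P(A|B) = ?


P(A|B) = 0.2190/0.4100 = 0.5341

P(A|B) = 0.5341


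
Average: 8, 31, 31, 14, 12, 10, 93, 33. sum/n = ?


Sum = 8 + 31 + 31 + 14 + 12 + 10 + 93 + 33 = 232
n = 8
Mean = 232/8 = 29.0000

Mean = 29.0000


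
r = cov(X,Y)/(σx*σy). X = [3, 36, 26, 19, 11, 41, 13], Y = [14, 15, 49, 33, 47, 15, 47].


Mean X = 21.2857, Mean Y = 31.4286
SD X = 12.769543, SD Y = 15.305061
Cov = -65.265306
r = -65.265306/(12.769543*15.305061) = -0.3339

r = -0.3339


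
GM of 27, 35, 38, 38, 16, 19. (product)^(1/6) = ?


Product = 27 × 35 × 38 × 38 × 16 × 19 = 414832320
GM = 414832320^(1/6) = 27.3094

GM = 27.3094


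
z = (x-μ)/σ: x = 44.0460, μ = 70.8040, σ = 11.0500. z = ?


z = (44.0460 - 70.8040)/11.0500
= -26.7580/11.0500
= -2.4215

z = -2.4215


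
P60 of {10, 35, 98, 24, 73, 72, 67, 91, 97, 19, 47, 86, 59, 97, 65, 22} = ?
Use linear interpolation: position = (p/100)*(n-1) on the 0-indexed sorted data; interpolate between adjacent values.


Sorted: 10, 19, 22, 24, 35, 47, 59, 65, 67, 72, 73, 86, 91, 97, 97, 98
n = 16
Index = 60/100 * 15 = 9.0000
Lower = data[9] = 72, Upper = data[10] = 73
P60 = 72 + 0*(1) = 72.0000

P60 = 72.0000


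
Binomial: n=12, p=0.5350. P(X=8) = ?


C(12,8) = 495
p^8 = 0.006712
(1-p)^4 = 0.046753
P = 495 * 0.006712 * 0.046753 = 0.1553

P(X=8) = 0.1553


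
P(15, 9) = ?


P(15,9) = 15!/6!
= 1307674368000/720
= 1816214400

P(15,9) = 1816214400


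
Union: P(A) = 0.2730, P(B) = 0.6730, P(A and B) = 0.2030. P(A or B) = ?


P(A∪B) = 0.2730 + 0.6730 - 0.2030
= 0.9460 - 0.2030
= 0.7430

P(A∪B) = 0.7430


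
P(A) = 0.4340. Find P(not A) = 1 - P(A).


P(not A) = 1 - 0.4340 = 0.5660

P(not A) = 0.5660


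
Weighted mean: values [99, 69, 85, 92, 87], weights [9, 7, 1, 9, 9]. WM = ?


Numerator = 99*9 + 69*7 + 85*1 + 92*9 + 87*9 = 3070
Denominator = 9 + 7 + 1 + 9 + 9 = 35
WM = 3070/35 = 87.7143

WM = 87.7143


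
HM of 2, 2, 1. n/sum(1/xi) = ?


Sum of reciprocals = 1/2 + 1/2 + 1/1 = 2.000000
HM = 3/2.000000 = 1.5000

HM = 1.5000


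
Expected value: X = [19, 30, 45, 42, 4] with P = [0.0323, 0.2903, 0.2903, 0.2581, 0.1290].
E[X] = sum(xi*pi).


E[X] = 19*0.0323 + 30*0.2903 + 45*0.2903 + 42*0.2581 + 4*0.1290
= 0.6137 + 8.7090 + 13.0635 + 10.8402 + 0.5160
= 33.7424

E[X] = 33.7424


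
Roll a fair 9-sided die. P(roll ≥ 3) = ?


Favorable outcomes (roll ≥ 3): 7
Total outcomes = 9
P = 7/9 = 0.7778

P = 0.7778


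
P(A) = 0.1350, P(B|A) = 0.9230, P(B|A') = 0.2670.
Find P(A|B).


P(B) = P(B|A)*P(A) + P(B|A')*P(A')
= 0.9230*0.1350 + 0.2670*0.8650
= 0.124605 + 0.230955 = 0.355560
P(A|B) = 0.124605/0.355560 = 0.3504

P(A|B) = 0.3504


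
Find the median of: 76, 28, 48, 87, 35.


Sorted: 28, 35, 48, 76, 87
n = 5 (odd)
Middle value = 48

Median = 48


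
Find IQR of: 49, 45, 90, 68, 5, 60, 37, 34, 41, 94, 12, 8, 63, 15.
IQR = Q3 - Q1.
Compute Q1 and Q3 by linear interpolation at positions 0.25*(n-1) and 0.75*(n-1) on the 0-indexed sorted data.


Sorted: 5, 8, 12, 15, 34, 37, 41, 45, 49, 60, 63, 68, 90, 94
Q1 (25th %ile) = 19.7500
Q3 (75th %ile) = 62.2500
IQR = 62.2500 - 19.7500 = 42.5000

IQR = 42.5000


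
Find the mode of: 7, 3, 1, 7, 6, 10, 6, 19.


Frequencies: 1:1, 3:1, 6:2, 7:2, 10:1, 19:1
Max frequency = 2
Mode = 6, 7

Mode = 6, 7


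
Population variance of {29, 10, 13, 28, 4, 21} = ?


Mean = 17.5000
Squared deviations: 132.2500, 56.2500, 20.2500, 110.2500, 182.2500, 12.2500
Sum = 513.5000
Variance = 513.5000/6 = 85.5833

Variance = 85.5833


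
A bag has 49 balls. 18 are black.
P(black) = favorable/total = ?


P = 18/49 = 0.3673

P = 0.3673


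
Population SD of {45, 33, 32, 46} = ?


Mean = 39.0000
Variance = 42.5000
SD = sqrt(42.5000) = 6.5192

SD = 6.5192


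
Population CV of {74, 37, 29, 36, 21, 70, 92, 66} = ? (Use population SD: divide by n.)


Mean = 53.1250
SD = 23.8874
CV = (23.8874/53.1250)*100 = 44.9646%

CV = 44.9646%


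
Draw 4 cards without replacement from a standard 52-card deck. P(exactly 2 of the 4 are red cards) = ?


Hypergeometric: P(X=2) = C(26,2)·C(26,2) / C(52,4)
= 325 × 325 / 270725
= 105625/270725 = 0.3902

P = 0.3902


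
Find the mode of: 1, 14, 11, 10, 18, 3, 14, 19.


Frequencies: 1:1, 3:1, 10:1, 11:1, 14:2, 18:1, 19:1
Max frequency = 2
Mode = 14

Mode = 14


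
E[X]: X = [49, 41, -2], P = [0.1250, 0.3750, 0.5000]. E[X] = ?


E[X] = 49*0.1250 + 41*0.3750 - 2*0.5000
= 6.1250 + 15.3750 - 1.0000
= 20.5000

E[X] = 20.5000


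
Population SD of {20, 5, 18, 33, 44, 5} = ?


Mean = 20.8333
Variance = 199.1389
SD = sqrt(199.1389) = 14.1117

SD = 14.1117


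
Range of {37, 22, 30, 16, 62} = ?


Max = 62, Min = 16
Range = 62 - 16 = 46

Range = 46


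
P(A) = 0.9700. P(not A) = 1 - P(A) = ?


P(not A) = 1 - 0.9700 = 0.0300

P(not A) = 0.0300


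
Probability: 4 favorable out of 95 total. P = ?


P = 4/95 = 0.0421

P = 0.0421


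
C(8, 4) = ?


C(8,4) = 8!/(4! × 4!)
= 40320/(24 × 24)
= 70

C(8,4) = 70


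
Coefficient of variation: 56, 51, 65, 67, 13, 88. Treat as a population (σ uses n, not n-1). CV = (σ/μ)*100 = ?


Mean = 56.6667
SD = 22.7205
CV = (22.7205/56.6667)*100 = 40.0950%

CV = 40.0950%


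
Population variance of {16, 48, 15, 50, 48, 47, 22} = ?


Mean = 35.1429
Squared deviations: 366.4490, 165.3061, 405.7347, 220.7347, 165.3061, 140.5918, 172.7347
Sum = 1636.8571
Variance = 1636.8571/7 = 233.8367

Variance = 233.8367


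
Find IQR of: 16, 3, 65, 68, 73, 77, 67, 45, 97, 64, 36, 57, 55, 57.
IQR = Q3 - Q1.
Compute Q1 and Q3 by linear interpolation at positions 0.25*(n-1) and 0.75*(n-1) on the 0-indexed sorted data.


Sorted: 3, 16, 36, 45, 55, 57, 57, 64, 65, 67, 68, 73, 77, 97
Q1 (25th %ile) = 47.5000
Q3 (75th %ile) = 67.7500
IQR = 67.7500 - 47.5000 = 20.2500

IQR = 20.2500


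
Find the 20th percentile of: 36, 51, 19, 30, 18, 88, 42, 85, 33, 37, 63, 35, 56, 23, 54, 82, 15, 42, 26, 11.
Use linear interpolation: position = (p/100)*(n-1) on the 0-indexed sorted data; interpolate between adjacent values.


Sorted: 11, 15, 18, 19, 23, 26, 30, 33, 35, 36, 37, 42, 42, 51, 54, 56, 63, 82, 85, 88
n = 20
Index = 20/100 * 19 = 3.8000
Lower = data[3] = 19, Upper = data[4] = 23
P20 = 19 + 0.8000*(4) = 22.2000

P20 = 22.2000


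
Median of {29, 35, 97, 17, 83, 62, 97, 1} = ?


Sorted: 1, 17, 29, 35, 62, 83, 97, 97
n = 8 (even)
Middle values: 35 and 62
Median = (35+62)/2 = 48.5000

Median = 48.5000


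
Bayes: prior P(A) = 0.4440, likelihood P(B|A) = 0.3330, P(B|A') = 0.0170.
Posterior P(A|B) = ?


P(B) = P(B|A)*P(A) + P(B|A')*P(A')
= 0.3330*0.4440 + 0.0170*0.5560
= 0.147852 + 0.009452 = 0.157304
P(A|B) = 0.147852/0.157304 = 0.9399

P(A|B) = 0.9399


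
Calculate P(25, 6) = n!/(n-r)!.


P(25,6) = 25!/19!
= 15511210043330985984000000/121645100408832000
= 127512000

P(25,6) = 127512000


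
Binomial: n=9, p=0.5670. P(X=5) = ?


C(9,5) = 126
p^5 = 0.058602
(1-p)^4 = 0.035152
P = 126 * 0.058602 * 0.035152 = 0.2596

P(X=5) = 0.2596


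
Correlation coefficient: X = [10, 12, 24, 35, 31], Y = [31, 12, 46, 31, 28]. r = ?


Mean X = 22.4000, Mean Y = 29.6000
SD X = 9.971961, SD Y = 10.818503
Cov = 39.160000
r = 39.160000/(9.971961*10.818503) = 0.3630

r = 0.3630


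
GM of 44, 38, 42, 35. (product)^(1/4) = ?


Product = 44 × 38 × 42 × 35 = 2457840
GM = 2457840^(1/4) = 39.5948

GM = 39.5948


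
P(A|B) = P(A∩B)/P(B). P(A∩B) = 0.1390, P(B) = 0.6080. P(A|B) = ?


P(A|B) = 0.1390/0.6080 = 0.2286

P(A|B) = 0.2286


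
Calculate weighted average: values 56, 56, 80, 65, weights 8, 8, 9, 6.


Numerator = 56*8 + 56*8 + 80*9 + 65*6 = 2006
Denominator = 8 + 8 + 9 + 6 = 31
WM = 2006/31 = 64.7097

WM = 64.7097


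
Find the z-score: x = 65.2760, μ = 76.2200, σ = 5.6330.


z = (65.2760 - 76.2200)/5.6330
= -10.9440/5.6330
= -1.9428

z = -1.9428


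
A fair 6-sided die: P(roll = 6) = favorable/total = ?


Favorable outcomes (roll = 6): 1
Total outcomes = 6
P = 1/6 = 0.1667

P = 0.1667


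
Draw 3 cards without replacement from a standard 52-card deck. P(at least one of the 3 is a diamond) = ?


P(at least one) = 1 - P(none)
P(none) = (39/52) × (38/51) × (37/50) = 0.413529
P(at least one) = 1 - 0.413529 = 0.5865

P = 0.5865


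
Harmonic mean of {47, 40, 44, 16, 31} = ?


Sum of reciprocals = 1/47 + 1/40 + 1/44 + 1/16 + 1/31 = 0.163762
HM = 5/0.163762 = 30.5321

HM = 30.5321


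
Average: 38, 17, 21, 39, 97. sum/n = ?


Sum = 38 + 17 + 21 + 39 + 97 = 212
n = 5
Mean = 212/5 = 42.4000

Mean = 42.4000


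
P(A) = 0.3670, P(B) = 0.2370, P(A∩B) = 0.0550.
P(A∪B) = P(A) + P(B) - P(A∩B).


P(A∪B) = 0.3670 + 0.2370 - 0.0550
= 0.6040 - 0.0550
= 0.5490

P(A∪B) = 0.5490


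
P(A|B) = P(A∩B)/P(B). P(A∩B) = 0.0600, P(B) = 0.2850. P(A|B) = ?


P(A|B) = 0.0600/0.2850 = 0.2105

P(A|B) = 0.2105


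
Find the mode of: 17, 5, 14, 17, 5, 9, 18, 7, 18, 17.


Frequencies: 5:2, 7:1, 9:1, 14:1, 17:3, 18:2
Max frequency = 3
Mode = 17

Mode = 17


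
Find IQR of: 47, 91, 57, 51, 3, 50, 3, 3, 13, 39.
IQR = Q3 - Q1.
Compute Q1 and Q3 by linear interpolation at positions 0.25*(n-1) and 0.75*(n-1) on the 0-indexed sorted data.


Sorted: 3, 3, 3, 13, 39, 47, 50, 51, 57, 91
Q1 (25th %ile) = 5.5000
Q3 (75th %ile) = 50.7500
IQR = 50.7500 - 5.5000 = 45.2500

IQR = 45.2500


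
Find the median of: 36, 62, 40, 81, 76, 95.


Sorted: 36, 40, 62, 76, 81, 95
n = 6 (even)
Middle values: 62 and 76
Median = (62+76)/2 = 69.0000

Median = 69.0000


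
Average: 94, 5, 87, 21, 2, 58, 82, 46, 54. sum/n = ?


Sum = 94 + 5 + 87 + 21 + 2 + 58 + 82 + 46 + 54 = 449
n = 9
Mean = 449/9 = 49.8889

Mean = 49.8889


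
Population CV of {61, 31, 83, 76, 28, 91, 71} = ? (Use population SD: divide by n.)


Mean = 63.0000
SD = 22.8973
CV = (22.8973/63.0000)*100 = 36.3449%

CV = 36.3449%


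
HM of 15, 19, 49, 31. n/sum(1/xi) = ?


Sum of reciprocals = 1/15 + 1/19 + 1/49 + 1/31 = 0.171964
HM = 4/0.171964 = 23.2606

HM = 23.2606


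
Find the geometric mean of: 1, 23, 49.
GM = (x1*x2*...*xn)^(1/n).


Product = 1 × 23 × 49 = 1127
GM = 1127^(1/3) = 10.4066

GM = 10.4066


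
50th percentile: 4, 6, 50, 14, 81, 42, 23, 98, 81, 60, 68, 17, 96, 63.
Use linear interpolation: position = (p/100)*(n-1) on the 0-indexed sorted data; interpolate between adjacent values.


Sorted: 4, 6, 14, 17, 23, 42, 50, 60, 63, 68, 81, 81, 96, 98
n = 14
Index = 50/100 * 13 = 6.5000
Lower = data[6] = 50, Upper = data[7] = 60
P50 = 50 + 0.5000*(10) = 55.0000

P50 = 55.0000


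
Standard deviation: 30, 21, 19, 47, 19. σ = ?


Mean = 27.2000
Variance = 114.5600
SD = sqrt(114.5600) = 10.7033

SD = 10.7033


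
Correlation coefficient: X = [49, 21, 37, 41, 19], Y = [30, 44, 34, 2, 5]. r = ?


Mean X = 33.4000, Mean Y = 23.0000
SD X = 11.620671, SD Y = 16.589153
Cov = -2.400000
r = -2.400000/(11.620671*16.589153) = -0.0124

r = -0.0124


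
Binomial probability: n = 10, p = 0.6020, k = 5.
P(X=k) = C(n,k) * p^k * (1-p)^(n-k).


C(10,5) = 252
p^5 = 0.079065
(1-p)^5 = 0.009987
P = 252 * 0.079065 * 0.009987 = 0.1990

P(X=5) = 0.1990


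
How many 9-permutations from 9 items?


P(9,9) = 9!/0!
= 362880/1
= 362880

P(9,9) = 362880


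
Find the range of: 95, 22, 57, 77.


Max = 95, Min = 22
Range = 95 - 22 = 73

Range = 73


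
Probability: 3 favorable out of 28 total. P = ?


P = 3/28 = 0.1071

P = 0.1071


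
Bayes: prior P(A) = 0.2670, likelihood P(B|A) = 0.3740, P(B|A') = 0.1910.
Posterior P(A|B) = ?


P(B) = P(B|A)*P(A) + P(B|A')*P(A')
= 0.3740*0.2670 + 0.1910*0.7330
= 0.099858 + 0.140003 = 0.239861
P(A|B) = 0.099858/0.239861 = 0.4163

P(A|B) = 0.4163


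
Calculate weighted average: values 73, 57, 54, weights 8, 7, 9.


Numerator = 73*8 + 57*7 + 54*9 = 1469
Denominator = 8 + 7 + 9 = 24
WM = 1469/24 = 61.2083

WM = 61.2083


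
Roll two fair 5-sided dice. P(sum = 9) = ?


Total outcomes = 5×5 = 25
Favorable (sum = 9): 2
P = 2/25 = 0.0800

P = 0.0800


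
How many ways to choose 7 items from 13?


C(13,7) = 13!/(7! × 6!)
= 6227020800/(5040 × 720)
= 1716

C(13,7) = 1716


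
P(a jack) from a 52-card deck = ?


4 jacks in 52 cards
P = 4/52 = 0.0769

P = 0.0769


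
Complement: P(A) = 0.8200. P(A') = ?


P(not A) = 1 - 0.8200 = 0.1800

P(not A) = 0.1800


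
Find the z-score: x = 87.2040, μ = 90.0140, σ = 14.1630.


z = (87.2040 - 90.0140)/14.1630
= -2.8100/14.1630
= -0.1984

z = -0.1984


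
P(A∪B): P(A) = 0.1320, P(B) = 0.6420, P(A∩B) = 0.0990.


P(A∪B) = 0.1320 + 0.6420 - 0.0990
= 0.7740 - 0.0990
= 0.6750

P(A∪B) = 0.6750
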